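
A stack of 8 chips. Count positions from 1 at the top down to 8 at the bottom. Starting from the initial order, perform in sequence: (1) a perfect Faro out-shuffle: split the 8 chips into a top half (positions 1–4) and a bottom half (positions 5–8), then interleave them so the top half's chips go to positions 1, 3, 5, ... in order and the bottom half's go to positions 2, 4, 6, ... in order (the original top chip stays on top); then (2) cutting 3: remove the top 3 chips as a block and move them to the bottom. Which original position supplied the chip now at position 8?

2

Undo the operations in reverse order, starting from position 8:
  undo op 2 (cut 3): 8 ← 3
  undo op 1 (out-shuffle, from top half): 3 ← 2
So the chip at position 8 came from original position 2.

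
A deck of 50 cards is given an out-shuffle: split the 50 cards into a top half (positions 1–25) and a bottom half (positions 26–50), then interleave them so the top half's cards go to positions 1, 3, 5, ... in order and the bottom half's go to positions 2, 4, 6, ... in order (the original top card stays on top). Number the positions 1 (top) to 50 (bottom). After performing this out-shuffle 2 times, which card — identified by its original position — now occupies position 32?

Work backwards from position 32, undoing one out-shuffle at a time:
32 ← 41 ← 21
So the card now at position 32 started at position 21.

21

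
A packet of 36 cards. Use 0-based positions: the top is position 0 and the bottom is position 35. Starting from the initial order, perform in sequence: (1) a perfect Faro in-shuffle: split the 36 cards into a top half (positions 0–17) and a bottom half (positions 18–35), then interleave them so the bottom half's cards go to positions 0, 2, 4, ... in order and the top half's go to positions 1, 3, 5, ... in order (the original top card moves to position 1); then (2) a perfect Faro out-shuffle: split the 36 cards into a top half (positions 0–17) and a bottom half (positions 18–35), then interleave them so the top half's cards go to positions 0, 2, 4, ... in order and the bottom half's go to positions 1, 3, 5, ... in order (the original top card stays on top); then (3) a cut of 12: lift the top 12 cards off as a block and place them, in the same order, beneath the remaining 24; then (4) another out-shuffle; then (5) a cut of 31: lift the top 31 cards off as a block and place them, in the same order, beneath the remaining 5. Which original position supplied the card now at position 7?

30

Undo the operations in reverse order, starting from position 7:
  undo op 5 (cut 31): 7 ← 2
  undo op 4 (out-shuffle, from top half): 2 ← 1
  undo op 3 (cut 12): 1 ← 13
  undo op 2 (out-shuffle, from bottom half): 13 ← 24
  undo op 1 (in-shuffle, from bottom half): 24 ← 30
So the card at position 7 came from original position 30.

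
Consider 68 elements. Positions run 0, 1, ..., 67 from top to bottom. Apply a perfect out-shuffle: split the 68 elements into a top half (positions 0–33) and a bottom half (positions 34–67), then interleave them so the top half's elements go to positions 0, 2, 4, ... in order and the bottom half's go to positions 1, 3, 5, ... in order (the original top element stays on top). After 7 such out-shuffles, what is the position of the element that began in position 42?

Track the element's position through each out-shuffle:
42 → 17 → 34 → 1 → 2 → 4 → 8 → 16

16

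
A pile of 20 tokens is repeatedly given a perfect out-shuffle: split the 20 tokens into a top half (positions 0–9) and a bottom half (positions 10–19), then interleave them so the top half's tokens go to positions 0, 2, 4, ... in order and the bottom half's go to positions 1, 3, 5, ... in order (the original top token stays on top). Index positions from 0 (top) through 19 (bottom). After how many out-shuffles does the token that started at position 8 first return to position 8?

Follow position 8 under repeated out-shuffles:
8 → 16 → 13 → 7 → 14 → 9 → 18 → 17 → 15 → 11 → 3 → 6 → 12 → 5 → 10 → 1 → 2 → 4 → 8
It first returns after 18 out-shuffles.

18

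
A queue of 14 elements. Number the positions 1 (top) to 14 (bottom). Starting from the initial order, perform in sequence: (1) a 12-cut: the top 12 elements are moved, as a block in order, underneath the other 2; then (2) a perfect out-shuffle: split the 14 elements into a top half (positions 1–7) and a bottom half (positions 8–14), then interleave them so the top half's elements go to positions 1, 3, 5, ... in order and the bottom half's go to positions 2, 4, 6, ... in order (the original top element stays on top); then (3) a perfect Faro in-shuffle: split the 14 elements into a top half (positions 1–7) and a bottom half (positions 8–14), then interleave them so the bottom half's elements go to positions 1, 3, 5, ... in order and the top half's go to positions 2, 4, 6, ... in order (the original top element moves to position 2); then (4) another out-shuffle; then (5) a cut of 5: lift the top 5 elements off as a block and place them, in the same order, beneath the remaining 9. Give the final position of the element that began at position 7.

Track the element from position 7 forward through each operation:
  after op 1 (cut 12): 7 → 9
  after op 2 (out-shuffle): 9 → 4
  after op 3 (in-shuffle): 4 → 8
  after op 4 (out-shuffle): 8 → 2
  after op 5 (cut 5): 2 → 11

11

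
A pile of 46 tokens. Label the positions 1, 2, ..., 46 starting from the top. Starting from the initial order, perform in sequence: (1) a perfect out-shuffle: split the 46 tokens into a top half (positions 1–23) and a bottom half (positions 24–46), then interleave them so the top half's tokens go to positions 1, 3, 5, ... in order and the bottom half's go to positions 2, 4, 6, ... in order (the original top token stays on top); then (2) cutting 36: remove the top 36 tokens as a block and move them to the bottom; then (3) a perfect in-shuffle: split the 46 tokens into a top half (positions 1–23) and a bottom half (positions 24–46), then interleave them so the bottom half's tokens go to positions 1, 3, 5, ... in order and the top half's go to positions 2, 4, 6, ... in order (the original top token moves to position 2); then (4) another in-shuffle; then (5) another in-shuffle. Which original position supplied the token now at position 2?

24

Undo the operations in reverse order, starting from position 2:
  undo op 5 (in-shuffle, from top half): 2 ← 1
  undo op 4 (in-shuffle, from bottom half): 1 ← 24
  undo op 3 (in-shuffle, from top half): 24 ← 12
  undo op 2 (cut 36): 12 ← 2
  undo op 1 (out-shuffle, from bottom half): 2 ← 24
So the token at position 2 came from original position 24.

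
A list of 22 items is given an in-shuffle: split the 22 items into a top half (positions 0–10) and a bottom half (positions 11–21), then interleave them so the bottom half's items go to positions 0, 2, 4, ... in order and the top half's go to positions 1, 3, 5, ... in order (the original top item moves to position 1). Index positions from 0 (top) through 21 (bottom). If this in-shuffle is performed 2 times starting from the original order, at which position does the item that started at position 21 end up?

Track the item's position through each in-shuffle:
21 → 20 → 18

18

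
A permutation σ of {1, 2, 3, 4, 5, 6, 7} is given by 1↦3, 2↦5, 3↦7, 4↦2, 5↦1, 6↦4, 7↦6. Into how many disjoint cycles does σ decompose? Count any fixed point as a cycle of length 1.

1

Cycle decomposition: (1 3 7 6 4 2 5).
1 cycle.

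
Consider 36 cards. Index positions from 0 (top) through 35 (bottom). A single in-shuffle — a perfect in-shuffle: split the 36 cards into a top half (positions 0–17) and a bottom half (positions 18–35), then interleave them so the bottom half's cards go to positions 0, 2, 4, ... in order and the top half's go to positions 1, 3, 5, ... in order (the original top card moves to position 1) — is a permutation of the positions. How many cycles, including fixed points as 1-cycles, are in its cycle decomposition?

Trace each unvisited position around until it returns:
(0 1 3 7 15 31 ... len 36)
1 cycle in total.

1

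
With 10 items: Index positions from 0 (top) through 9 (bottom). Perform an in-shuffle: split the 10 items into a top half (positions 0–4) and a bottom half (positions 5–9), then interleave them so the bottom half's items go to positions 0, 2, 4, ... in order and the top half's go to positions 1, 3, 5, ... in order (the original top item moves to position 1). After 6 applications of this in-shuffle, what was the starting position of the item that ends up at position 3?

Work backwards from position 3, undoing one in-shuffle at a time:
3 ← 1 ← 0 ← 5 ← 2 ← 6 ← 8
So the item now at position 3 started at position 8.

8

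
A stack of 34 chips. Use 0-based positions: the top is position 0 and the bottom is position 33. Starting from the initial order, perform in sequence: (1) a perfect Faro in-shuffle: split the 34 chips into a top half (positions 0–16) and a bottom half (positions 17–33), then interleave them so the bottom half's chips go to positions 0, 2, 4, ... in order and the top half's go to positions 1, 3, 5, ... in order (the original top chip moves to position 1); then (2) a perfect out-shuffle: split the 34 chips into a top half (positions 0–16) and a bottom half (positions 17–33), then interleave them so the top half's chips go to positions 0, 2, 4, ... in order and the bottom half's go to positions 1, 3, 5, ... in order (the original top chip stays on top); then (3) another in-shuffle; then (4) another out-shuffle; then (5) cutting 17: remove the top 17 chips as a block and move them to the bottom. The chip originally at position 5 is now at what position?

3

Track the chip from position 5 forward through each operation:
  after op 1 (in-shuffle): 5 → 11
  after op 2 (out-shuffle): 11 → 22
  after op 3 (in-shuffle): 22 → 10
  after op 4 (out-shuffle): 10 → 20
  after op 5 (cut 17): 20 → 3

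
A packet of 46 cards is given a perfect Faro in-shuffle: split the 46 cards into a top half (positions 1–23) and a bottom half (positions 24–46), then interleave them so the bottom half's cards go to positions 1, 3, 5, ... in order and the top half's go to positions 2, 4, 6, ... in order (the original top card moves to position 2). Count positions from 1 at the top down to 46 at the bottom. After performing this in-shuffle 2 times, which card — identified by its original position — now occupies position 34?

32

Work backwards from position 34, undoing one in-shuffle at a time:
34 ← 17 ← 32
So the card now at position 34 started at position 32.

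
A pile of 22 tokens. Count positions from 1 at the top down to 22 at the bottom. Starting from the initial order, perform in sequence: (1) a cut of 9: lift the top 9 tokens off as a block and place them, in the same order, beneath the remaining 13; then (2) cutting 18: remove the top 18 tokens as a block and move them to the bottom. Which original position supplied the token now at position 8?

Undo the operations in reverse order, starting from position 8:
  undo op 2 (cut 18): 8 ← 4
  undo op 1 (cut 9): 4 ← 13
So the token at position 8 came from original position 13.

13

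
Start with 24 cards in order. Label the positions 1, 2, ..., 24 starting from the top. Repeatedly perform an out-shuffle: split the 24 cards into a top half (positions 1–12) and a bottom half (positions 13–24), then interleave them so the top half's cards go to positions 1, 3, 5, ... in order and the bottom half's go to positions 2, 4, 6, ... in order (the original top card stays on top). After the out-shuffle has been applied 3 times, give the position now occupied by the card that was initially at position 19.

7

Track the card's position through each out-shuffle:
19 → 14 → 4 → 7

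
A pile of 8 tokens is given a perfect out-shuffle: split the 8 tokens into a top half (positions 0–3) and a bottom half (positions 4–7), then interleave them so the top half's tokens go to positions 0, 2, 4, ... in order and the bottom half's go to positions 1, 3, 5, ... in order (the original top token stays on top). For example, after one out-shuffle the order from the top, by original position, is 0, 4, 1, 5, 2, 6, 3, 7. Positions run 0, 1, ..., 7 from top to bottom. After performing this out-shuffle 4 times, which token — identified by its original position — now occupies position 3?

5

Work backwards from position 3, undoing one out-shuffle at a time:
3 ← 5 ← 6 ← 3 ← 5
So the token now at position 3 started at position 5.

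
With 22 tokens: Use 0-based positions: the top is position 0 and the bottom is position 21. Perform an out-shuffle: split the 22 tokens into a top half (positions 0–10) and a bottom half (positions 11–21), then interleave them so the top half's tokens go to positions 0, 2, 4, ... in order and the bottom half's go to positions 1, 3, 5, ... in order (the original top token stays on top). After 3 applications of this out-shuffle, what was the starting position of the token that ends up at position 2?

16

Work backwards from position 2, undoing one out-shuffle at a time:
2 ← 1 ← 11 ← 16
So the token now at position 2 started at position 16.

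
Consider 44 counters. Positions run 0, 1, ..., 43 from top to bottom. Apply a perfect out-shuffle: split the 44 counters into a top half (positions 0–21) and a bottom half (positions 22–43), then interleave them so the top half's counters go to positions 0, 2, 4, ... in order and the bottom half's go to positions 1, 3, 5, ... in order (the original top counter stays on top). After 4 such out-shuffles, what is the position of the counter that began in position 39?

22

Track the counter's position through each out-shuffle:
39 → 35 → 27 → 11 → 22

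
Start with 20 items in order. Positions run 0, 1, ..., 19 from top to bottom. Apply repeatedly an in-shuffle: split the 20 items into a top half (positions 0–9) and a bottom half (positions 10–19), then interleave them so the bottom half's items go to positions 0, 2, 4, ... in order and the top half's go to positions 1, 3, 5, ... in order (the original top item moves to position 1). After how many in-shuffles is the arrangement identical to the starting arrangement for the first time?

The in-shuffle permutes the 20 positions with cycle lengths [2, 3, 3, 6, 6].
Every item is home exactly when every cycle has completed a whole number of laps, i.e. after lcm(2, 3, 6) = 6 in-shuffles.

6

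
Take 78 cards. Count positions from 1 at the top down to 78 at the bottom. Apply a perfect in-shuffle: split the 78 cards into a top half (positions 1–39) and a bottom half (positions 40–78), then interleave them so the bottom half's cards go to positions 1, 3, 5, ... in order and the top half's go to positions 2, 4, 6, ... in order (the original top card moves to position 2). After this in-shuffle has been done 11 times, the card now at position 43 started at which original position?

Work backwards from position 43, undoing one in-shuffle at a time:
43 ← 61 ← 70 ← 35 ← 57 ← 68 ← 34 ← 17 ← 48 ← 24 ← 12 ← 6
So the card now at position 43 started at position 6.

6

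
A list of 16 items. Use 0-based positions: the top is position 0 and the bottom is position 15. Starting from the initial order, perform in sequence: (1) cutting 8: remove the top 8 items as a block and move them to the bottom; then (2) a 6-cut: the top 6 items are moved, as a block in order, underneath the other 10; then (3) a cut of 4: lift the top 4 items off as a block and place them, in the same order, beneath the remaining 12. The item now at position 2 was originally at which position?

4

Undo the operations in reverse order, starting from position 2:
  undo op 3 (cut 4): 2 ← 6
  undo op 2 (cut 6): 6 ← 12
  undo op 1 (cut 8): 12 ← 4
So the item at position 2 came from original position 4.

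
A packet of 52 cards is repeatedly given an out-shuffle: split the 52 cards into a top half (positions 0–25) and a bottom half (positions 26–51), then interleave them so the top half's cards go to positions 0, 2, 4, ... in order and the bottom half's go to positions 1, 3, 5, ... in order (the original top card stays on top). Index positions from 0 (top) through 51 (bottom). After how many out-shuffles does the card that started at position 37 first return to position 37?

Follow position 37 under repeated out-shuffles:
37 → 23 → 46 → 41 → 31 → 11 → 22 → 44 → 37
It first returns after 8 out-shuffles.

8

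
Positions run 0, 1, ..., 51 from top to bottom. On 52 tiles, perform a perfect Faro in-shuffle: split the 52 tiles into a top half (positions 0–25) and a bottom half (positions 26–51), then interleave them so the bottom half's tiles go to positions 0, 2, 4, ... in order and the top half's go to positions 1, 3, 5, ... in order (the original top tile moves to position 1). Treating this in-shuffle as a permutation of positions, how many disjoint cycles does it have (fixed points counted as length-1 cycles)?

1

Trace each unvisited position around until it returns:
(0 1 3 7 15 31 ... len 52)
1 cycle in total.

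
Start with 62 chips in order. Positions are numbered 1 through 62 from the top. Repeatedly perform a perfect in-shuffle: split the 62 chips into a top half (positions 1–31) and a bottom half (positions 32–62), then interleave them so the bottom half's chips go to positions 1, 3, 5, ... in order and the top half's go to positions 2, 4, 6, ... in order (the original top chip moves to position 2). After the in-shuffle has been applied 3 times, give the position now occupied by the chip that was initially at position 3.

24

Track the chip's position through each in-shuffle:
3 → 6 → 12 → 24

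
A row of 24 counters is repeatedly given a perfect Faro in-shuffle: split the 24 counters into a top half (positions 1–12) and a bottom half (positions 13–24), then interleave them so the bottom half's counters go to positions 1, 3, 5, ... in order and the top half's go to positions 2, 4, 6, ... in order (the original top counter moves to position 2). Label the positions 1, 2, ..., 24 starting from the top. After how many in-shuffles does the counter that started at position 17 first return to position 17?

20

Follow position 17 under repeated in-shuffles:
17 → 9 → 18 → 11 → 22 → 19 → 13 → 1 → 2 → 4 → 8 → 16 → 7 → 14 → 3 → 6 → 12 → 24 → 23 → 21 → 17
It first returns after 20 in-shuffles.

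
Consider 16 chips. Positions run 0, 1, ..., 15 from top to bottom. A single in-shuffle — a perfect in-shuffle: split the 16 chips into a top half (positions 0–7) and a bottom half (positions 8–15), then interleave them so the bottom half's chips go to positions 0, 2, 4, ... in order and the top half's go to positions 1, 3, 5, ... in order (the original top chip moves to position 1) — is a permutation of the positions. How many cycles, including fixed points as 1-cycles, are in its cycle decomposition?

2

Trace each unvisited position around until it returns:
(0 1 3 7 15 14 12 8) (2 5 11 6 13 10 4 9)
2 cycles in total.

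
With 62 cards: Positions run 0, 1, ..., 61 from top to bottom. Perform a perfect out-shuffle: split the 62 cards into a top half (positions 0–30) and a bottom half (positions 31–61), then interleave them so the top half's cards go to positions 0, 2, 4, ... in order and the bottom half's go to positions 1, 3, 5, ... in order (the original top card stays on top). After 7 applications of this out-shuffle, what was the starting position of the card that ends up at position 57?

Work backwards from position 57, undoing one out-shuffle at a time:
57 ← 59 ← 60 ← 30 ← 15 ← 38 ← 19 ← 40
So the card now at position 57 started at position 40.

40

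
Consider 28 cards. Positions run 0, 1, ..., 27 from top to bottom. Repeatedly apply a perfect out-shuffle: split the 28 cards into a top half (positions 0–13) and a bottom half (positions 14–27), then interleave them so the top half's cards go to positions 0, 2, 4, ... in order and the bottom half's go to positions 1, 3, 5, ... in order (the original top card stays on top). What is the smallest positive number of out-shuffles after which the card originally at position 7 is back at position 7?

18

Follow position 7 under repeated out-shuffles:
7 → 14 → 1 → 2 → 4 → 8 → 16 → 5 → 10 → 20 → 13 → 26 → 25 → 23 → 19 → 11 → 22 → 17 → 7
It first returns after 18 out-shuffles.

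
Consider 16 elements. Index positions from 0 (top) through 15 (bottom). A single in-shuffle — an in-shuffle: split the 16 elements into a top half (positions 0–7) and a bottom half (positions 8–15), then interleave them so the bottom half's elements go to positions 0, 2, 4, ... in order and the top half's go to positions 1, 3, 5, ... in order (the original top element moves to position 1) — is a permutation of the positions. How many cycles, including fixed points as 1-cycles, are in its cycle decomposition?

2

Trace each unvisited position around until it returns:
(0 1 3 7 15 14 12 8) (2 5 11 6 13 10 4 9)
2 cycles in total.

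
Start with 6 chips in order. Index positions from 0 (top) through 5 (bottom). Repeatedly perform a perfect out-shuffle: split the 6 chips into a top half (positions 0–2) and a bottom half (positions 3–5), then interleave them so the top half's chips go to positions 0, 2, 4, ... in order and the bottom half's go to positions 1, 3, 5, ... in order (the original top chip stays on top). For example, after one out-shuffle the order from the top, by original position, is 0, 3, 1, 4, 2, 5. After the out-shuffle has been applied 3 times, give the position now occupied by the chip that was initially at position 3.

Track the chip's position through each out-shuffle:
3 → 1 → 2 → 4

4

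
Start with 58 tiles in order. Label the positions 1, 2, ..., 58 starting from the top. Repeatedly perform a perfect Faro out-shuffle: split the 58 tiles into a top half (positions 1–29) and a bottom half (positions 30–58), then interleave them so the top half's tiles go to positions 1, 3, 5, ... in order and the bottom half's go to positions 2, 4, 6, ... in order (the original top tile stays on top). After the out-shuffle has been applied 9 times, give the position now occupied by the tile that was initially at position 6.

53

Track the tile's position through each out-shuffle:
6 → 11 → 21 → 41 → 24 → 47 → 36 → 14 → 27 → 53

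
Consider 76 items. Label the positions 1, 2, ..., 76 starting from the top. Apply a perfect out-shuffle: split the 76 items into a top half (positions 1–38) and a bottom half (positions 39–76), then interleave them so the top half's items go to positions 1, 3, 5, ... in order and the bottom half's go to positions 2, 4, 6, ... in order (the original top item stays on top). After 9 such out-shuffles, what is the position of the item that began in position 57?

Track the item's position through each out-shuffle:
57 → 38 → 75 → 74 → 72 → 68 → 60 → 44 → 12 → 23

23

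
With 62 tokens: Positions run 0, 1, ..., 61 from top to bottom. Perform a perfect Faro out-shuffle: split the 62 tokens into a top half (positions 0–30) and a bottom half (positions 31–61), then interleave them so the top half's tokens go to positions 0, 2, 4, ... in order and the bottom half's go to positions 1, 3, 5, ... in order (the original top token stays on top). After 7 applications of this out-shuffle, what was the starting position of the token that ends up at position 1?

51

Work backwards from position 1, undoing one out-shuffle at a time:
1 ← 31 ← 46 ← 23 ← 42 ← 21 ← 41 ← 51
So the token now at position 1 started at position 51.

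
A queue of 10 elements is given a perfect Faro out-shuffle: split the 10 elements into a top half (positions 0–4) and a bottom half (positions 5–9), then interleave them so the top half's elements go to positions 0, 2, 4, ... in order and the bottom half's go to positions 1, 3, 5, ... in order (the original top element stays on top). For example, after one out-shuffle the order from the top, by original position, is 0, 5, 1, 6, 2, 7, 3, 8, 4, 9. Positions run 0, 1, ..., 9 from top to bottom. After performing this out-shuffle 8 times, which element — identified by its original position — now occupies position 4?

Work backwards from position 4, undoing one out-shuffle at a time:
4 ← 2 ← 1 ← 5 ← 7 ← 8 ← 4 ← 2 ← 1
So the element now at position 4 started at position 1.

1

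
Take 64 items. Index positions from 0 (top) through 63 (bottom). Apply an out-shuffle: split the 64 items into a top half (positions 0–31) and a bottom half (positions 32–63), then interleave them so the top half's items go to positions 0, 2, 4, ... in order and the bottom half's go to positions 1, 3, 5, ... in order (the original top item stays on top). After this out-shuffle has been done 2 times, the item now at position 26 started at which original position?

38

Work backwards from position 26, undoing one out-shuffle at a time:
26 ← 13 ← 38
So the item now at position 26 started at position 38.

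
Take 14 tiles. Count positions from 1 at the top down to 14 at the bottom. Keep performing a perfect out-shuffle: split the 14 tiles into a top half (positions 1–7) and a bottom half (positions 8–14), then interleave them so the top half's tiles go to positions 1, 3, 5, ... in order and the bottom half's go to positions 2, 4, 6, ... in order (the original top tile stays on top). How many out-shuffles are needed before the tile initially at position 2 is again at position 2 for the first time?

Follow position 2 under repeated out-shuffles:
2 → 3 → 5 → 9 → 4 → 7 → 13 → 12 → 10 → 6 → 11 → 8 → 2
It first returns after 12 out-shuffles.

12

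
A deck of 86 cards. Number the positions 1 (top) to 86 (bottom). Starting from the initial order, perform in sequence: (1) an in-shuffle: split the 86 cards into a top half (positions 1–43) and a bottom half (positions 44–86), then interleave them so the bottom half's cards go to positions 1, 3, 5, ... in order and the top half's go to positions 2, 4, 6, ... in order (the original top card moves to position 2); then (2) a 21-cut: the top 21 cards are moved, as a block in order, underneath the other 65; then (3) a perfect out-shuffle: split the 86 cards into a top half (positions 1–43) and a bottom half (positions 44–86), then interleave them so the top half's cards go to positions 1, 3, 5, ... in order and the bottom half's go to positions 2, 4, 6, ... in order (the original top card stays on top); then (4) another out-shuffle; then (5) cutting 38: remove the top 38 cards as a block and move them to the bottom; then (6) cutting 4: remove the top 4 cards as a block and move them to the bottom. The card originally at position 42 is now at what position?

Track the card from position 42 forward through each operation:
  after op 1 (in-shuffle): 42 → 84
  after op 2 (cut 21): 84 → 63
  after op 3 (out-shuffle): 63 → 40
  after op 4 (out-shuffle): 40 → 79
  after op 5 (cut 38): 79 → 41
  after op 6 (cut 4): 41 → 37

37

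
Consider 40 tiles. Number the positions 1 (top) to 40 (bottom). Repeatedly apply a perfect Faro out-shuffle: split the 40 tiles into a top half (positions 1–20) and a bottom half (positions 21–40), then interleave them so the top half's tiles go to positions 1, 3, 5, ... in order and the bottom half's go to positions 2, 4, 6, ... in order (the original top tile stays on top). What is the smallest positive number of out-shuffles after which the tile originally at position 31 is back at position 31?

12

Follow position 31 under repeated out-shuffles:
31 → 22 → 4 → 7 → 13 → 25 → 10 → 19 → 37 → 34 → 28 → 16 → 31
It first returns after 12 out-shuffles.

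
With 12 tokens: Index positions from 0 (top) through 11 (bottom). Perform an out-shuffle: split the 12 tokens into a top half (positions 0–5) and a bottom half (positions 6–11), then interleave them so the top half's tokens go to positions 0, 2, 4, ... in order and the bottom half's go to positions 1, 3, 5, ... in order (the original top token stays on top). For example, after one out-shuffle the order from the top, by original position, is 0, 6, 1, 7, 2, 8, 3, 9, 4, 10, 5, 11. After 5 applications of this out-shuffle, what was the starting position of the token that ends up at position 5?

Work backwards from position 5, undoing one out-shuffle at a time:
5 ← 8 ← 4 ← 2 ← 1 ← 6
So the token now at position 5 started at position 6.

6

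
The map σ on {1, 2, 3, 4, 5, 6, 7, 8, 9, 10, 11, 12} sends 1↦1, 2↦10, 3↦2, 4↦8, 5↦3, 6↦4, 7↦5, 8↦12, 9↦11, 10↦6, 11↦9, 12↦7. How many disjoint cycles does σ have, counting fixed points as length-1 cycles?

Cycle decomposition: (1) (2 10 6 4 8 12 7 5 3) (9 11).
3 cycles.

3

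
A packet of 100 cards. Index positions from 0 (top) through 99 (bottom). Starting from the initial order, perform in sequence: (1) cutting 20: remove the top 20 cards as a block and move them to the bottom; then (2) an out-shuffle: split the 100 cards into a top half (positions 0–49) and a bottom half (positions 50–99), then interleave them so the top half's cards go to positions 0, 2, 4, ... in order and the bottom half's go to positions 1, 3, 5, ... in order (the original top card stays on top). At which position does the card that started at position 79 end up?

19

Track the card from position 79 forward through each operation:
  after op 1 (cut 20): 79 → 59
  after op 2 (out-shuffle): 59 → 19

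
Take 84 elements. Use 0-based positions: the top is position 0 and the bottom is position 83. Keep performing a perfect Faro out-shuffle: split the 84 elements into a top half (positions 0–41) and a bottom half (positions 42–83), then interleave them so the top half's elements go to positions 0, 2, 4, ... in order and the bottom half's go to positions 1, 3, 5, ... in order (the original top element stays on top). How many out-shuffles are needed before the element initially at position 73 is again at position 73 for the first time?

82

Follow position 73 under repeated out-shuffles:
73 → 63 → 43 → 3 → 6 → 12 → 24 → 48 → ... → 73 (length 82)
It first returns after 82 out-shuffles.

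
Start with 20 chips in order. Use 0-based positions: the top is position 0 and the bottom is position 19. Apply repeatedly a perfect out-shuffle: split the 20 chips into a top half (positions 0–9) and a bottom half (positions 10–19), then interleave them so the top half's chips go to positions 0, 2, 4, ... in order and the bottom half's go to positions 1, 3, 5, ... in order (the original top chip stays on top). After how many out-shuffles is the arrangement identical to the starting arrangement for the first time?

18

The out-shuffle permutes the 20 positions with cycle lengths [1, 1, 18].
Every chip is home exactly when every cycle has completed a whole number of laps, i.e. after lcm(1, 18) = 18 out-shuffles.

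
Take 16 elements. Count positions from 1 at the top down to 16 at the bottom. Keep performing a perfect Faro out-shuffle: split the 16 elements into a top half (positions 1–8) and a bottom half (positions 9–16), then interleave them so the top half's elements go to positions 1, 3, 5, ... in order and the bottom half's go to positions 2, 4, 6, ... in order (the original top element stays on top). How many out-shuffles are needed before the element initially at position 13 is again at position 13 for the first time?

Follow position 13 under repeated out-shuffles:
13 → 10 → 4 → 7 → 13
It first returns after 4 out-shuffles.

4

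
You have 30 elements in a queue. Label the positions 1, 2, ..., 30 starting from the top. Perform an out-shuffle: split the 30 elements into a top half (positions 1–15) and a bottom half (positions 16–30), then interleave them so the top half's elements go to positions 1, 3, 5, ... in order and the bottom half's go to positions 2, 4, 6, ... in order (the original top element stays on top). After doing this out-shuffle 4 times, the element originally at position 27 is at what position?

Track the element's position through each out-shuffle:
27 → 24 → 18 → 6 → 11

11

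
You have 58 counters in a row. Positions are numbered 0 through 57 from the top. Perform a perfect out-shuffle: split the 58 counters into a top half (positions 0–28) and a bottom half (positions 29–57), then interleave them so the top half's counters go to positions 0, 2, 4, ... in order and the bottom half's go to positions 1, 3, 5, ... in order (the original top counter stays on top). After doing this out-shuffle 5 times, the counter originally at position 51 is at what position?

Track the counter's position through each out-shuffle:
51 → 45 → 33 → 9 → 18 → 36

36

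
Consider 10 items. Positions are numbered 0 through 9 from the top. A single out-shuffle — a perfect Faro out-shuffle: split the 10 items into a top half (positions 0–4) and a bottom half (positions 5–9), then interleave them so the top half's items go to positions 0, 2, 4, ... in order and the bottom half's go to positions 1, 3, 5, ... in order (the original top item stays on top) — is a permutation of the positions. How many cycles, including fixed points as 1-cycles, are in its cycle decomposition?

Trace each unvisited position around until it returns:
(0) (1 2 4 8 7 5) (3 6) (9)
4 cycles in total.

4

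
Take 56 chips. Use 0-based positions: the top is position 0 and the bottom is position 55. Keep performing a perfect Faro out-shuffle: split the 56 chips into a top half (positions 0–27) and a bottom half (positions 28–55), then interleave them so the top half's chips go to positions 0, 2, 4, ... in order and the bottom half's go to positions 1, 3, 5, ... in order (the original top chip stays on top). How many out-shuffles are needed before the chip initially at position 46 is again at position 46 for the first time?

20

Follow position 46 under repeated out-shuffles:
46 → 37 → 19 → 38 → 21 → 42 → 29 → 3 → 6 → 12 → 24 → 48 → 41 → 27 → 54 → 53 → 51 → 47 → 39 → 23 → 46
It first returns after 20 out-shuffles.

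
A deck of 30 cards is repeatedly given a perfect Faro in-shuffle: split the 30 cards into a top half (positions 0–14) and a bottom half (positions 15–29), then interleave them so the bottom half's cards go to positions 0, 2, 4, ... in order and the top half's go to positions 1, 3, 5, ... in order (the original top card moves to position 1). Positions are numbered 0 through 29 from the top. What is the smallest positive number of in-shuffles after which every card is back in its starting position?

The in-shuffle permutes the 30 positions with cycle lengths [5, 5, 5, 5, 5, 5].
Every card is home exactly when every cycle has completed a whole number of laps, i.e. after lcm(5) = 5 in-shuffles.

5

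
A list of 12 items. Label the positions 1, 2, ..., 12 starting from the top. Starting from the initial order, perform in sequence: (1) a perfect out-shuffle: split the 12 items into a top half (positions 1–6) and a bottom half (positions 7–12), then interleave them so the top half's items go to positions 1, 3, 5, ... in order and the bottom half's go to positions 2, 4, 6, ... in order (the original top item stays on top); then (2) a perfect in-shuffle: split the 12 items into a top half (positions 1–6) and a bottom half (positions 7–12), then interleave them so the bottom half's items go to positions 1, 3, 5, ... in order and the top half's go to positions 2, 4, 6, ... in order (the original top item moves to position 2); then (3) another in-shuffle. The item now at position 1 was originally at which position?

11

Undo the operations in reverse order, starting from position 1:
  undo op 3 (in-shuffle, from bottom half): 1 ← 7
  undo op 2 (in-shuffle, from bottom half): 7 ← 10
  undo op 1 (out-shuffle, from bottom half): 10 ← 11
So the item at position 1 came from original position 11.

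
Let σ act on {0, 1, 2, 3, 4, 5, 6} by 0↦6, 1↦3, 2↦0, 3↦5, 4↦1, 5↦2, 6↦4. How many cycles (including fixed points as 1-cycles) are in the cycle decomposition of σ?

1

Cycle decomposition: (0 6 4 1 3 5 2).
1 cycle.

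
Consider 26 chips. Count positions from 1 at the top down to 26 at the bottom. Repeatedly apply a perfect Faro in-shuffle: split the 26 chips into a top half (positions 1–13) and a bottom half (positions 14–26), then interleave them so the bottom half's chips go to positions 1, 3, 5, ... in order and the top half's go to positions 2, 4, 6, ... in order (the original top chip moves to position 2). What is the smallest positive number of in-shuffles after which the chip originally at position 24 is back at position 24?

Follow position 24 under repeated in-shuffles:
24 → 21 → 15 → 3 → 6 → 12 → 24
It first returns after 6 in-shuffles.

6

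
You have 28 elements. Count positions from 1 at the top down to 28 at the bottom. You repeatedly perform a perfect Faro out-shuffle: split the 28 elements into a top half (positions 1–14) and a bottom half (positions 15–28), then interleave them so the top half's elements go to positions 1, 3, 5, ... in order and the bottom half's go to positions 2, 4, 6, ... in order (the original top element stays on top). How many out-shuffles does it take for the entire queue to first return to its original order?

18

The out-shuffle permutes the 28 positions with cycle lengths [1, 1, 2, 6, 18].
Every element is home exactly when every cycle has completed a whole number of laps, i.e. after lcm(1, 2, 6, 18) = 18 out-shuffles.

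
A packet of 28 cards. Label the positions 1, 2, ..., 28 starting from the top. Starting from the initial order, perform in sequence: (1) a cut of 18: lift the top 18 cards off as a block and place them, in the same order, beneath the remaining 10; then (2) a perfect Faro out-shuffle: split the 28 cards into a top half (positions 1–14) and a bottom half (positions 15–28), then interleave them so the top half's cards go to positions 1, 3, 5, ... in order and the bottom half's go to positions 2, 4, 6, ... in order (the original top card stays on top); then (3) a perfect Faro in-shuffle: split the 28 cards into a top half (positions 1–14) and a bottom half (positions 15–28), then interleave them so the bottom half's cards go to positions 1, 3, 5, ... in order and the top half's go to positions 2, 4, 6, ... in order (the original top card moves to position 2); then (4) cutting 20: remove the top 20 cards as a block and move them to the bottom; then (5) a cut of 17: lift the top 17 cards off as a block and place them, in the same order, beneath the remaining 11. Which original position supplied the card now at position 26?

13

Undo the operations in reverse order, starting from position 26:
  undo op 5 (cut 17): 26 ← 15
  undo op 4 (cut 20): 15 ← 7
  undo op 3 (in-shuffle, from bottom half): 7 ← 18
  undo op 2 (out-shuffle, from bottom half): 18 ← 23
  undo op 1 (cut 18): 23 ← 13
So the card at position 26 came from original position 13.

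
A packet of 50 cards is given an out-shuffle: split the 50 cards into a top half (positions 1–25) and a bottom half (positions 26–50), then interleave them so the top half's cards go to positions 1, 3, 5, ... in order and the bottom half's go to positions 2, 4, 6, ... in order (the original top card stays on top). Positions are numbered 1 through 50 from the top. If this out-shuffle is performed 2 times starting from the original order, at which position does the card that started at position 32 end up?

27

Track the card's position through each out-shuffle:
32 → 14 → 27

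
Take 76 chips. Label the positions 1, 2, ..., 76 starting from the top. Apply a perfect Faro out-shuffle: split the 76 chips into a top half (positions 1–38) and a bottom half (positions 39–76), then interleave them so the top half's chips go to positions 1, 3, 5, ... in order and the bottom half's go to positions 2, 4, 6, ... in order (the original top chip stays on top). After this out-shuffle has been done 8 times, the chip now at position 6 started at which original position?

6

Work backwards from position 6, undoing one out-shuffle at a time:
6 ← 41 ← 21 ← 11 ← 6 ← 41 ← 21 ← 11 ← 6
So the chip now at position 6 started at position 6.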